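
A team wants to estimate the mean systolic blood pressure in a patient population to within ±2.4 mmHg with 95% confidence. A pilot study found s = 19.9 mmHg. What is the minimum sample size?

For a mean, the margin of error is E = z·σ/√n, so n = (zσ/E)².
At 95% confidence, z = 1.960.
n = (1.960 × 19.9 / 2.4)² = 264.12
Round up: n = 265.

265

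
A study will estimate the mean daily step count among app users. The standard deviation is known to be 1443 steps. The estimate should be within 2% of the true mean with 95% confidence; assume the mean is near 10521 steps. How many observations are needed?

n = 181

For a mean, the margin of error is E = z·σ/√n, so n = (zσ/E)².
At 95% confidence, z = 1.960.
E = 2% of 10521 = 210.4 steps.
n = (1.960 × 1443 / 210.4)² = 180.66
Round up: n = 181.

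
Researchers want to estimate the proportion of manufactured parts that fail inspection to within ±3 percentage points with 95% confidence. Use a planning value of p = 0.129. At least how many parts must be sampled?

For a proportion with margin E = 0.03 at 95% confidence, z = 1.960.
n = p̂(1−p̂)(z/E)² = 0.129 × 0.871 × (1.960/0.03)² = 479.60
Round up: n = 480.

480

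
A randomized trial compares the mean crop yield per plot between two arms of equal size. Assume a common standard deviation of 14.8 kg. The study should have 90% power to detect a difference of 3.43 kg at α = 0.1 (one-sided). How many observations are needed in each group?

245 per group

For two equal groups, n per group = 2·((z_α + z_β)·σ/δ)².
z_α = 1.282; z_β = 1.282 (power 90%).
n = 2 × (2.564 × 14.8 / 3.43)² = 2 × 122.40 = 244.80
Round up: n = 245 per group.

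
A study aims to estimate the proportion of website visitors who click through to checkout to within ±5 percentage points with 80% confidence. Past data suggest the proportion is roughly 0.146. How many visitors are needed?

82

For a proportion with margin E = 0.05 at 80% confidence, z = 1.282.
n = p̂(1−p̂)(z/E)² = 0.146 × 0.854 × (1.282/0.05)² = 81.97
Round up: n = 82.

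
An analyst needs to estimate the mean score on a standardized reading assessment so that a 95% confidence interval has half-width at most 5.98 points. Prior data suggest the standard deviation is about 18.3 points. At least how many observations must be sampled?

36

For a mean, the margin of error is E = z·σ/√n, so n = (zσ/E)².
At 95% confidence, z = 1.960.
n = (1.960 × 18.3 / 5.98)² = 35.98
Round up: n = 36.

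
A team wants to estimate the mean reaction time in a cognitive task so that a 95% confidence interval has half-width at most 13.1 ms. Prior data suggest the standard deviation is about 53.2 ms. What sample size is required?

64

For a mean, the margin of error is E = z·σ/√n, so n = (zσ/E)².
At 95% confidence, z = 1.960.
n = (1.960 × 53.2 / 13.1)² = 63.36
Round up: n = 64.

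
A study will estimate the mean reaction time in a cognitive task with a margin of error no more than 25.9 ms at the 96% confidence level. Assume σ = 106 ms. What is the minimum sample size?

71

For a mean, the margin of error is E = z·σ/√n, so n = (zσ/E)².
At 96% confidence, z = 2.054.
n = (2.054 × 106 / 25.9)² = 70.67
Round up: n = 71.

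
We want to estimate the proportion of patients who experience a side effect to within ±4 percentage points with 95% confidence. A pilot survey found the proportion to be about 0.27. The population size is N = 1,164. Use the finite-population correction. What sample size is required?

337

For a proportion with margin E = 0.04 at 95% confidence, z = 1.960.
n = p̂(1−p̂)(z/E)² = 0.27 × 0.73 × (1.960/0.04)² = 473.24 — call this n₀.
Finite-population correction with N = 1,164: n = n₀ / (1 + (n₀−1)/N) = 473.24 / 1.406 = 336.59
Round up: n = 337.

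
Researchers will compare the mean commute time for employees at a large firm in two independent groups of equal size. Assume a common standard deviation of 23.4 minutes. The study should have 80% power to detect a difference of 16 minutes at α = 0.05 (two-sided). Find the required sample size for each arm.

For two equal groups, n per group = 2·((z_{α/2} + z_β)·σ/δ)².
z_{α/2} = 1.960; z_β = 0.842 (power 80%).
n = 2 × (2.802 × 23.4 / 16)² = 2 × 16.79 = 33.58
Round up: n = 34 per group.

34 per group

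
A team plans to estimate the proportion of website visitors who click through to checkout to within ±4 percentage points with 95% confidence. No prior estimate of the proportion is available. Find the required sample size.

For a proportion with margin E = 0.04 at 95% confidence, z = 1.960.
With no prior estimate, use p = 0.5, which maximizes p(1−p) at 0.25.
n = 0.25 × (z/E)² = 0.25 × (1.960/0.04)² = 600.25
Round up: n = 601.

601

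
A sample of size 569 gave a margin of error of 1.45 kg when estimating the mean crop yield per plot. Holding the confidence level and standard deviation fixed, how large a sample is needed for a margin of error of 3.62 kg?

92

Margin of error scales as 1/√n, so n₂ = n₁·(E₁/E₂)².
n₂ = 569 × (1.45/3.62)² = 569 × 0.1604 = 91.27
Round up: n₂ = 92.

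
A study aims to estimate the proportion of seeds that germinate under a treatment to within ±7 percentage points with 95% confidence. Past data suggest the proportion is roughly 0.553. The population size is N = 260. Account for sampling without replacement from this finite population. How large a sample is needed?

n = 112

For a proportion with margin E = 0.07 at 95% confidence, z = 1.960.
n = p̂(1−p̂)(z/E)² = 0.553 × 0.447 × (1.960/0.07)² = 193.80 — call this n₀.
Finite-population correction with N = 260: n = n₀ / (1 + (n₀−1)/N) = 193.80 / 1.742 = 111.25
Round up: n = 112.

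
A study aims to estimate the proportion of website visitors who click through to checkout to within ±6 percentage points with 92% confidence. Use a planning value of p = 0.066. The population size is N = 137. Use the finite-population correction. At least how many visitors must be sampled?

39

For a proportion with margin E = 0.06 at 92% confidence, z = 1.751.
n = p̂(1−p̂)(z/E)² = 0.066 × 0.934 × (1.751/0.06)² = 52.50 — call this n₀.
Finite-population correction with N = 137: n = n₀ / (1 + (n₀−1)/N) = 52.50 / 1.376 = 38.15
Round up: n = 39.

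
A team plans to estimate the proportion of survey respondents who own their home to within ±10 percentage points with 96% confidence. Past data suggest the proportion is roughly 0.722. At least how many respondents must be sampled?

n = 85

For a proportion with margin E = 0.1 at 96% confidence, z = 2.054.
n = p̂(1−p̂)(z/E)² = 0.722 × 0.278 × (2.054/0.1)² = 84.68
Round up: n = 85.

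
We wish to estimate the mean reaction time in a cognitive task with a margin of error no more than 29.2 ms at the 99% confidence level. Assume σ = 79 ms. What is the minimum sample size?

49

For a mean, the margin of error is E = z·σ/√n, so n = (zσ/E)².
At 99% confidence, z = 2.576.
n = (2.576 × 79 / 29.2)² = 48.57
Round up: n = 49.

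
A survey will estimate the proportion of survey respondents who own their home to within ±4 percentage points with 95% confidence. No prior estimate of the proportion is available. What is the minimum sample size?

601

For a proportion with margin E = 0.04 at 95% confidence, z = 1.960.
With no prior estimate, use p = 0.5, which maximizes p(1−p) at 0.25.
n = 0.25 × (z/E)² = 0.25 × (1.960/0.04)² = 600.25
Round up: n = 601.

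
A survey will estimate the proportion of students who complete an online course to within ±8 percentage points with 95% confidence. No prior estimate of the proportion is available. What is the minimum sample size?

For a proportion with margin E = 0.08 at 95% confidence, z = 1.960.
With no prior estimate, use p = 0.5, which maximizes p(1−p) at 0.25.
n = 0.25 × (z/E)² = 0.25 × (1.960/0.08)² = 150.06
Round up: n = 151.

151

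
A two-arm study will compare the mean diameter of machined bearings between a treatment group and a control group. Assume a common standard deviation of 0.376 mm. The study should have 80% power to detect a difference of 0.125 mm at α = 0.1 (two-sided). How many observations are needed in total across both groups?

For two equal groups, n per group = 2·((z_{α/2} + z_β)·σ/δ)².
z_{α/2} = 1.645; z_β = 0.842 (power 80%).
n = 2 × (2.487 × 0.376 / 0.125)² = 2 × 55.96 = 111.92
Round up: n = 112 per group.
Total across both groups: 2 × 112 = 224.

224 total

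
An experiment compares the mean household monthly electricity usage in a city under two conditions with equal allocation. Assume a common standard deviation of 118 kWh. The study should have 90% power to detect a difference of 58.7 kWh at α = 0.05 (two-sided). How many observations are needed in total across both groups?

For two equal groups, n per group = 2·((z_{α/2} + z_β)·σ/δ)².
z_{α/2} = 1.960; z_β = 1.282 (power 90%).
n = 2 × (3.242 × 118 / 58.7)² = 2 × 42.47 = 84.94
Round up: n = 85 per group.
Total across both groups: 2 × 85 = 170.

170 total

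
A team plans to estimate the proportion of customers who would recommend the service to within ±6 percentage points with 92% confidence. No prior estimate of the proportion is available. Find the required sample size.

213

For a proportion with margin E = 0.06 at 92% confidence, z = 1.751.
With no prior estimate, use p = 0.5, which maximizes p(1−p) at 0.25.
n = 0.25 × (z/E)² = 0.25 × (1.751/0.06)² = 212.92
Round up: n = 213.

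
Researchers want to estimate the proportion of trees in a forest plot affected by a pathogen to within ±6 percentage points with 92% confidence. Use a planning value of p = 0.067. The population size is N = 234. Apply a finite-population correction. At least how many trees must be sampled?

44

For a proportion with margin E = 0.06 at 92% confidence, z = 1.751.
n = p̂(1−p̂)(z/E)² = 0.067 × 0.933 × (1.751/0.06)² = 53.24 — call this n₀.
Finite-population correction with N = 234: n = n₀ / (1 + (n₀−1)/N) = 53.24 / 1.223 = 43.53
Round up: n = 44.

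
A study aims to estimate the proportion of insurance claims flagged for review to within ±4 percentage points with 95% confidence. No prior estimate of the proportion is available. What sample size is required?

601

For a proportion with margin E = 0.04 at 95% confidence, z = 1.960.
With no prior estimate, use p = 0.5, which maximizes p(1−p) at 0.25.
n = 0.25 × (z/E)² = 0.25 × (1.960/0.04)² = 600.25
Round up: n = 601.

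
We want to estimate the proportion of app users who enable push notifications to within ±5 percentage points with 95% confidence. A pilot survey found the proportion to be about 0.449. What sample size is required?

n = 381

For a proportion with margin E = 0.05 at 95% confidence, z = 1.960.
n = p̂(1−p̂)(z/E)² = 0.449 × 0.551 × (1.960/0.05)² = 380.16
Round up: n = 381.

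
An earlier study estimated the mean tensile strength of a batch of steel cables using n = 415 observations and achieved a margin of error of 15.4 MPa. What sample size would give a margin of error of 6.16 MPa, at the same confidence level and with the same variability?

2594

Margin of error scales as 1/√n, so n₂ = n₁·(E₁/E₂)².
n₂ = 415 × (15.4/6.16)² = 415 × 6.25 = 2593.75
Round up: n₂ = 2594.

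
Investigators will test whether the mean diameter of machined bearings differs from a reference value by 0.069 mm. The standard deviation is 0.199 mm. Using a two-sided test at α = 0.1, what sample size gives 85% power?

For a one-sample z-test, n = ((z_{α/2} + z_β)·σ/δ)².
z_{α/2} = 1.645 (two-sided α = 0.1); z_β = 1.036 (power 85% → β = 0.15).
n = (2.681 × 0.199 / 0.069)² = 59.79
Round up: n = 60.

60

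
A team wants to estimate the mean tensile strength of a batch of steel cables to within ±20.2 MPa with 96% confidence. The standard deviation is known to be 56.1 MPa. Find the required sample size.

For a mean, the margin of error is E = z·σ/√n, so n = (zσ/E)².
At 96% confidence, z = 2.054.
n = (2.054 × 56.1 / 20.2)² = 32.54
Round up: n = 33.

33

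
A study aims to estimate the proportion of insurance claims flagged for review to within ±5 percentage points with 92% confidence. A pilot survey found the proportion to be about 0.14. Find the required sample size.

For a proportion with margin E = 0.05 at 92% confidence, z = 1.751.
n = p̂(1−p̂)(z/E)² = 0.14 × 0.86 × (1.751/0.05)² = 147.66
Round up: n = 148.

148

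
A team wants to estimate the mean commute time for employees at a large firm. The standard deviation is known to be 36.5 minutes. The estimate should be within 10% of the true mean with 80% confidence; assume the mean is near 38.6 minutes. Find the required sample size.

147

For a mean, the margin of error is E = z·σ/√n, so n = (zσ/E)².
At 80% confidence, z = 1.282.
E = 10% of 38.6 = 3.86 minutes.
n = (1.282 × 36.5 / 3.86)² = 146.96
Round up: n = 147.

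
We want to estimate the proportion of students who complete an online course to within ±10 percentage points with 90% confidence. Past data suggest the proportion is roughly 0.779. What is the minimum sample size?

For a proportion with margin E = 0.1 at 90% confidence, z = 1.645.
n = p̂(1−p̂)(z/E)² = 0.779 × 0.221 × (1.645/0.1)² = 46.59
Round up: n = 47.

n = 47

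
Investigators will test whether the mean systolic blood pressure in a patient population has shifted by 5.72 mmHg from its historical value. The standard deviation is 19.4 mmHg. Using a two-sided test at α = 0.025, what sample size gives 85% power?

124

For a one-sample z-test, n = ((z_{α/2} + z_β)·σ/δ)².
z_{α/2} = 2.241 (two-sided α = 0.025); z_β = 1.036 (power 85% → β = 0.15).
n = (3.277 × 19.4 / 5.72)² = 123.53
Round up: n = 124.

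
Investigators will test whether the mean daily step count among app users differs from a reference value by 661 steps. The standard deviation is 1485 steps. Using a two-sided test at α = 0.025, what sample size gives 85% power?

55

For a one-sample z-test, n = ((z_{α/2} + z_β)·σ/δ)².
z_{α/2} = 2.241 (two-sided α = 0.025); z_β = 1.036 (power 85% → β = 0.15).
n = (3.277 × 1485 / 661)² = 54.20
Round up: n = 55.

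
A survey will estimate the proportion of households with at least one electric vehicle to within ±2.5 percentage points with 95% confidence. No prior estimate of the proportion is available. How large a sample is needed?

1537

For a proportion with margin E = 0.025 at 95% confidence, z = 1.960.
With no prior estimate, use p = 0.5, which maximizes p(1−p) at 0.25.
n = 0.25 × (z/E)² = 0.25 × (1.960/0.025)² = 1536.64
Round up: n = 1537.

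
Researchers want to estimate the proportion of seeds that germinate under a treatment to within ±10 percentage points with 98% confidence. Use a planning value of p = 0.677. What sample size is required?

n = 119

For a proportion with margin E = 0.1 at 98% confidence, z = 2.326.
n = p̂(1−p̂)(z/E)² = 0.677 × 0.323 × (2.326/0.1)² = 118.31
Round up: n = 119.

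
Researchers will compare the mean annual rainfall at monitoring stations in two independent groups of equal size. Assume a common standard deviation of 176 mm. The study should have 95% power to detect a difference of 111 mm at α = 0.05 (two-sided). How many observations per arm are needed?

66 per group

For two equal groups, n per group = 2·((z_{α/2} + z_β)·σ/δ)².
z_{α/2} = 1.960; z_β = 1.645 (power 95%).
n = 2 × (3.605 × 176 / 111)² = 2 × 32.67 = 65.34
Round up: n = 66 per group.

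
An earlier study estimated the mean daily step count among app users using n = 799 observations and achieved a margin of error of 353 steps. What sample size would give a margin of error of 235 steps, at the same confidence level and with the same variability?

Margin of error scales as 1/√n, so n₂ = n₁·(E₁/E₂)².
n₂ = 799 × (353/235)² = 799 × 2.256 = 1802.54
Round up: n₂ = 1803.

1803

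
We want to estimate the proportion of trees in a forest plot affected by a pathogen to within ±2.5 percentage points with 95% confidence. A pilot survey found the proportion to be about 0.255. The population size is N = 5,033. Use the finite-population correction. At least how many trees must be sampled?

For a proportion with margin E = 0.025 at 95% confidence, z = 1.960.
n = p̂(1−p̂)(z/E)² = 0.255 × 0.745 × (1.960/0.025)² = 1167.69 — call this n₀.
Finite-population correction with N = 5,033: n = n₀ / (1 + (n₀−1)/N) = 1167.69 / 1.232 = 947.80
Round up: n = 948.

948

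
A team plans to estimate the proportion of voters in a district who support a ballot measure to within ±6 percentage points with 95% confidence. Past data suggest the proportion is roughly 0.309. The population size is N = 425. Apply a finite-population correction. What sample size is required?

149

For a proportion with margin E = 0.06 at 95% confidence, z = 1.960.
n = p̂(1−p̂)(z/E)² = 0.309 × 0.691 × (1.960/0.06)² = 227.85 — call this n₀.
Finite-population correction with N = 425: n = n₀ / (1 + (n₀−1)/N) = 227.85 / 1.534 = 148.53
Round up: n = 149.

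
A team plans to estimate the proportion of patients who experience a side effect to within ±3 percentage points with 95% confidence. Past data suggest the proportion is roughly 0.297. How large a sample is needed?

For a proportion with margin E = 0.03 at 95% confidence, z = 1.960.
n = p̂(1−p̂)(z/E)² = 0.297 × 0.703 × (1.960/0.03)² = 891.21
Round up: n = 892.

892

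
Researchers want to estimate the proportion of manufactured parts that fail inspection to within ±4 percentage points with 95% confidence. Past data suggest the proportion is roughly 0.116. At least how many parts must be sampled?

For a proportion with margin E = 0.04 at 95% confidence, z = 1.960.
n = p̂(1−p̂)(z/E)² = 0.116 × 0.884 × (1.960/0.04)² = 246.21
Round up: n = 247.

n = 247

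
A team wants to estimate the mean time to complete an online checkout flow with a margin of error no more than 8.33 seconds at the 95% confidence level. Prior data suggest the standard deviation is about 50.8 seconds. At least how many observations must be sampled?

For a mean, the margin of error is E = z·σ/√n, so n = (zσ/E)².
At 95% confidence, z = 1.960.
n = (1.960 × 50.8 / 8.33)² = 142.87
Round up: n = 143.

143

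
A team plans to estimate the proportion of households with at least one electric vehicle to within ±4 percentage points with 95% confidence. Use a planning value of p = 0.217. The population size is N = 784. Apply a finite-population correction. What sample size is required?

269

For a proportion with margin E = 0.04 at 95% confidence, z = 1.960.
n = p̂(1−p̂)(z/E)² = 0.217 × 0.783 × (1.960/0.04)² = 407.96 — call this n₀.
Finite-population correction with N = 784: n = n₀ / (1 + (n₀−1)/N) = 407.96 / 1.519 = 268.57
Round up: n = 269.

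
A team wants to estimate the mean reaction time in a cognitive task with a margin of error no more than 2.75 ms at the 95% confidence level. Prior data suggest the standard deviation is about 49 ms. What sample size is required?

n = 1220

For a mean, the margin of error is E = z·σ/√n, so n = (zσ/E)².
At 95% confidence, z = 1.960.
n = (1.960 × 49 / 2.75)² = 1219.66
Round up: n = 1220.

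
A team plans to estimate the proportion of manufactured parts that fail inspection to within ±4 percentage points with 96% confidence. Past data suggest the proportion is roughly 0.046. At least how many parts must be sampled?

116

For a proportion with margin E = 0.04 at 96% confidence, z = 2.054.
n = p̂(1−p̂)(z/E)² = 0.046 × 0.954 × (2.054/0.04)² = 115.71
Round up: n = 116.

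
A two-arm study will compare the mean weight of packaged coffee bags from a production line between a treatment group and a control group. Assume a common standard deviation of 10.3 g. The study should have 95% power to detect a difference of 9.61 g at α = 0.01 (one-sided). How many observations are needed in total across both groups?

For two equal groups, n per group = 2·((z_α + z_β)·σ/δ)².
z_α = 2.326; z_β = 1.645 (power 95%).
n = 2 × (3.971 × 10.3 / 9.61)² = 2 × 18.11 = 36.22
Round up: n = 37 per group.
Total across both groups: 2 × 37 = 74.

74 total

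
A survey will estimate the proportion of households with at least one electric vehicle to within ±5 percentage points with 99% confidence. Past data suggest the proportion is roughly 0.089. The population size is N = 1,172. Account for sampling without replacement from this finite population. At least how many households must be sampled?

182

For a proportion with margin E = 0.05 at 99% confidence, z = 2.576.
n = p̂(1−p̂)(z/E)² = 0.089 × 0.911 × (2.576/0.05)² = 215.21 — call this n₀.
Finite-population correction with N = 1,172: n = n₀ / (1 + (n₀−1)/N) = 215.21 / 1.183 = 181.92
Round up: n = 182.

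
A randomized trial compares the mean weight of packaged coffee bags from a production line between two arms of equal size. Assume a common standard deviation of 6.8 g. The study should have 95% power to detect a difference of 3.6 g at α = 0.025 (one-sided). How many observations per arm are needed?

For two equal groups, n per group = 2·((z_α + z_β)·σ/δ)².
z_α = 1.960; z_β = 1.645 (power 95%).
n = 2 × (3.605 × 6.8 / 3.6)² = 2 × 46.37 = 92.74
Round up: n = 93 per group.

93 per group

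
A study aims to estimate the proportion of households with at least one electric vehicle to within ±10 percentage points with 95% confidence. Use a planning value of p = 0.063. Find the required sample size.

For a proportion with margin E = 0.1 at 95% confidence, z = 1.960.
n = p̂(1−p̂)(z/E)² = 0.063 × 0.937 × (1.960/0.1)² = 22.68
Round up: n = 23.

23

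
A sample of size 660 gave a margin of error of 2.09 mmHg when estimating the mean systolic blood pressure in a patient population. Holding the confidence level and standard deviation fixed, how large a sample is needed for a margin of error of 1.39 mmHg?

Margin of error scales as 1/√n, so n₂ = n₁·(E₁/E₂)².
n₂ = 660 × (2.09/1.39)² = 660 × 2.261 = 1492.26
Round up: n₂ = 1493.

n = 1493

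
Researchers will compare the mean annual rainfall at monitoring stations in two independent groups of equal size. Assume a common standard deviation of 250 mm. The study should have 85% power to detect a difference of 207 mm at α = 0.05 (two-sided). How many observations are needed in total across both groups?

For two equal groups, n per group = 2·((z_{α/2} + z_β)·σ/δ)².
z_{α/2} = 1.960; z_β = 1.036 (power 85%).
n = 2 × (2.996 × 250 / 207)² = 2 × 13.09 = 26.18
Round up: n = 27 per group.
Total across both groups: 2 × 27 = 54.

54 total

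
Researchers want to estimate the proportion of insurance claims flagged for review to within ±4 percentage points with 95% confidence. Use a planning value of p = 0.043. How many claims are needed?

For a proportion with margin E = 0.04 at 95% confidence, z = 1.960.
n = p̂(1−p̂)(z/E)² = 0.043 × 0.957 × (1.960/0.04)² = 98.80
Round up: n = 99.

n = 99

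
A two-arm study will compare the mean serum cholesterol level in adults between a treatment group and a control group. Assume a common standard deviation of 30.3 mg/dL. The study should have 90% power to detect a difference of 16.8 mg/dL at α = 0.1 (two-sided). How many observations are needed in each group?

56 per group

For two equal groups, n per group = 2·((z_{α/2} + z_β)·σ/δ)².
z_{α/2} = 1.645; z_β = 1.282 (power 90%).
n = 2 × (2.927 × 30.3 / 16.8)² = 2 × 27.87 = 55.74
Round up: n = 56 per group.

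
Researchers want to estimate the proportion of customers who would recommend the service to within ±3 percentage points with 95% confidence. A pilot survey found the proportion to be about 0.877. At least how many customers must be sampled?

For a proportion with margin E = 0.03 at 95% confidence, z = 1.960.
n = p̂(1−p̂)(z/E)² = 0.877 × 0.123 × (1.960/0.03)² = 460.44
Round up: n = 461.

n = 461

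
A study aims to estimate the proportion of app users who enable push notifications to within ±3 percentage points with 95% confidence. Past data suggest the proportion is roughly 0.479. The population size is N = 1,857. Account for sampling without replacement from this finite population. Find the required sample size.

678

For a proportion with margin E = 0.03 at 95% confidence, z = 1.960.
n = p̂(1−p̂)(z/E)² = 0.479 × 0.521 × (1.960/0.03)² = 1065.23 — call this n₀.
Finite-population correction with N = 1,857: n = n₀ / (1 + (n₀−1)/N) = 1065.23 / 1.573 = 677.20
Round up: n = 678.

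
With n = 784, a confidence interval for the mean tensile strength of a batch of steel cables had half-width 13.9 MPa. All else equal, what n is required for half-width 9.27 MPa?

1763

Margin of error scales as 1/√n, so n₂ = n₁·(E₁/E₂)².
n₂ = 784 × (13.9/9.27)² = 784 × 2.248 = 1762.43
Round up: n₂ = 1763.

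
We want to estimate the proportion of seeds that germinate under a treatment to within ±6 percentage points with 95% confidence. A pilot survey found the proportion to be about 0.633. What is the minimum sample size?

248

For a proportion with margin E = 0.06 at 95% confidence, z = 1.960.
n = p̂(1−p̂)(z/E)² = 0.633 × 0.367 × (1.960/0.06)² = 247.90
Round up: n = 248.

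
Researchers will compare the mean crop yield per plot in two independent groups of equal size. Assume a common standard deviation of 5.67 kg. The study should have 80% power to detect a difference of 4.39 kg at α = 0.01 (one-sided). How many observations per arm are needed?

For two equal groups, n per group = 2·((z_α + z_β)·σ/δ)².
z_α = 2.326; z_β = 0.842 (power 80%).
n = 2 × (3.168 × 5.67 / 4.39)² = 2 × 16.74 = 33.48
Round up: n = 34 per group.

34 per group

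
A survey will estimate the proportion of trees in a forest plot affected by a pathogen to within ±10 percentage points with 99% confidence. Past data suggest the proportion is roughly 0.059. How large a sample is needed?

For a proportion with margin E = 0.1 at 99% confidence, z = 2.576.
n = p̂(1−p̂)(z/E)² = 0.059 × 0.941 × (2.576/0.1)² = 36.84
Round up: n = 37.

37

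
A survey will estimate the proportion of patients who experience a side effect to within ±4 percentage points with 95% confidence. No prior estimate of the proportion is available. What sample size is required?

For a proportion with margin E = 0.04 at 95% confidence, z = 1.960.
With no prior estimate, use p = 0.5, which maximizes p(1−p) at 0.25.
n = 0.25 × (z/E)² = 0.25 × (1.960/0.04)² = 600.25
Round up: n = 601.

601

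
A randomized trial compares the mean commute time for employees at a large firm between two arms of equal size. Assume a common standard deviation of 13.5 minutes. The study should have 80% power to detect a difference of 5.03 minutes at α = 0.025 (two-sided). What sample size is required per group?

For two equal groups, n per group = 2·((z_{α/2} + z_β)·σ/δ)².
z_{α/2} = 2.241; z_β = 0.842 (power 80%).
n = 2 × (3.083 × 13.5 / 5.03)² = 2 × 68.47 = 136.94
Round up: n = 137 per group.

137 per group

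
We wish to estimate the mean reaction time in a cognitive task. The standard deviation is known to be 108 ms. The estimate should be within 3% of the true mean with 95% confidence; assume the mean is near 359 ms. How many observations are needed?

387

For a mean, the margin of error is E = z·σ/√n, so n = (zσ/E)².
At 95% confidence, z = 1.960.
E = 3% of 359 = 10.77 ms.
n = (1.960 × 108 / 10.77)² = 386.30
Round up: n = 387.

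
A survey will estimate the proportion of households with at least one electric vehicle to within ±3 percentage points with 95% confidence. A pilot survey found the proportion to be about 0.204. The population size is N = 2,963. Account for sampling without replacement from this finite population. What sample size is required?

For a proportion with margin E = 0.03 at 95% confidence, z = 1.960.
n = p̂(1−p̂)(z/E)² = 0.204 × 0.796 × (1.960/0.03)² = 693.13 — call this n₀.
Finite-population correction with N = 2,963: n = n₀ / (1 + (n₀−1)/N) = 693.13 / 1.234 = 561.69
Round up: n = 562.

562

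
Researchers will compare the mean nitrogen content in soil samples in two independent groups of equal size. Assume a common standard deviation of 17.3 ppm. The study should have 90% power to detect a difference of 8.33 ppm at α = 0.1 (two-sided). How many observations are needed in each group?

For two equal groups, n per group = 2·((z_{α/2} + z_β)·σ/δ)².
z_{α/2} = 1.645; z_β = 1.282 (power 90%).
n = 2 × (2.927 × 17.3 / 8.33)² = 2 × 36.95 = 73.90
Round up: n = 74 per group.

74 per group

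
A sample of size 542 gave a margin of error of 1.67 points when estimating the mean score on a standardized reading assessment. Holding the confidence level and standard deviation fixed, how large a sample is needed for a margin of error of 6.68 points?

Margin of error scales as 1/√n, so n₂ = n₁·(E₁/E₂)².
n₂ = 542 × (1.67/6.68)² = 542 × 0.0625 = 33.88
Round up: n₂ = 34.

34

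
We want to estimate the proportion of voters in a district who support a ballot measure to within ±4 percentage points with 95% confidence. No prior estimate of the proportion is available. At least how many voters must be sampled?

For a proportion with margin E = 0.04 at 95% confidence, z = 1.960.
With no prior estimate, use p = 0.5, which maximizes p(1−p) at 0.25.
n = 0.25 × (z/E)² = 0.25 × (1.960/0.04)² = 600.25
Round up: n = 601.

601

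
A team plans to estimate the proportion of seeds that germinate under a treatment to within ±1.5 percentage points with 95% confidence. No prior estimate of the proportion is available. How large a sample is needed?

4269

For a proportion with margin E = 0.015 at 95% confidence, z = 1.960.
With no prior estimate, use p = 0.5, which maximizes p(1−p) at 0.25.
n = 0.25 × (z/E)² = 0.25 × (1.960/0.015)² = 4268.44
Round up: n = 4269.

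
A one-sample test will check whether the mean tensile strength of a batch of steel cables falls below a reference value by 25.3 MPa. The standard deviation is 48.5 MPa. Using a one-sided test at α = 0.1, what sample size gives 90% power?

n = 25

For a one-sample z-test, n = ((z_α + z_β)·σ/δ)².
z_α = 1.282 (one-sided α = 0.1); z_β = 1.282 (power 90% → β = 0.1).
n = (2.564 × 48.5 / 25.3)² = 24.16
Round up: n = 25.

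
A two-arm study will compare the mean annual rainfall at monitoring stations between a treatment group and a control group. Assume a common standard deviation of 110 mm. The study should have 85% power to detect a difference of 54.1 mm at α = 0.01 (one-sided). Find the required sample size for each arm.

94 per group

For two equal groups, n per group = 2·((z_α + z_β)·σ/δ)².
z_α = 2.326; z_β = 1.036 (power 85%).
n = 2 × (3.362 × 110 / 54.1)² = 2 × 46.73 = 93.46
Round up: n = 94 per group.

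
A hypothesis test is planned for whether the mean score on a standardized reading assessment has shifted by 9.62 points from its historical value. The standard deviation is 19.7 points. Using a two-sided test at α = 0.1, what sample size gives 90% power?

For a one-sample z-test, n = ((z_{α/2} + z_β)·σ/δ)².
z_{α/2} = 1.645 (two-sided α = 0.1); z_β = 1.282 (power 90% → β = 0.1).
n = (2.927 × 19.7 / 9.62)² = 35.93
Round up: n = 36.

36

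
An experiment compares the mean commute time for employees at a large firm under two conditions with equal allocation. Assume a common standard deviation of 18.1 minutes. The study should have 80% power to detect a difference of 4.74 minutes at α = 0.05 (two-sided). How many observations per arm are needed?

For two equal groups, n per group = 2·((z_{α/2} + z_β)·σ/δ)².
z_{α/2} = 1.960; z_β = 0.842 (power 80%).
n = 2 × (2.802 × 18.1 / 4.74)² = 2 × 114.48 = 228.96
Round up: n = 229 per group.

229 per group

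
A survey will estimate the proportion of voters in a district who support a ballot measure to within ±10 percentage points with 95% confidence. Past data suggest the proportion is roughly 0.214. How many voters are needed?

65

For a proportion with margin E = 0.1 at 95% confidence, z = 1.960.
n = p̂(1−p̂)(z/E)² = 0.214 × 0.786 × (1.960/0.1)² = 64.62
Round up: n = 65.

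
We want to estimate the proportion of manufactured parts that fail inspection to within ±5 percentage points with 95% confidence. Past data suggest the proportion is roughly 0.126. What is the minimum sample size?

For a proportion with margin E = 0.05 at 95% confidence, z = 1.960.
n = p̂(1−p̂)(z/E)² = 0.126 × 0.874 × (1.960/0.05)² = 169.22
Round up: n = 170.

170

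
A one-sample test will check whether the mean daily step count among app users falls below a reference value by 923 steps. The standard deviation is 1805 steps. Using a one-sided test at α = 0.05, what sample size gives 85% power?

For a one-sample z-test, n = ((z_α + z_β)·σ/δ)².
z_α = 1.645 (one-sided α = 0.05); z_β = 1.036 (power 85% → β = 0.15).
n = (2.681 × 1805 / 923)² = 27.49
Round up: n = 28.

n = 28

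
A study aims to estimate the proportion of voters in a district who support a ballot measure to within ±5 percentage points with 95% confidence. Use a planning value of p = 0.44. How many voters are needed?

n = 379

For a proportion with margin E = 0.05 at 95% confidence, z = 1.960.
n = p̂(1−p̂)(z/E)² = 0.44 × 0.56 × (1.960/0.05)² = 378.63
Round up: n = 379.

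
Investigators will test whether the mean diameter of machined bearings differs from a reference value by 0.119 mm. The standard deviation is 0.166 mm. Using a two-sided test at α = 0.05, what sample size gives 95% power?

For a one-sample z-test, n = ((z_{α/2} + z_β)·σ/δ)².
z_{α/2} = 1.960 (two-sided α = 0.05); z_β = 1.645 (power 95% → β = 0.05).
n = (3.605 × 0.166 / 0.119)² = 25.29
Round up: n = 26.

26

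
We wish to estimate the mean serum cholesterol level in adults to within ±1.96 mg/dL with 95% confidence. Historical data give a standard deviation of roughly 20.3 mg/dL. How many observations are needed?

n = 413

For a mean, the margin of error is E = z·σ/√n, so n = (zσ/E)².
At 95% confidence, z = 1.960.
n = (1.960 × 20.3 / 1.96)² = 412.09
Round up: n = 413.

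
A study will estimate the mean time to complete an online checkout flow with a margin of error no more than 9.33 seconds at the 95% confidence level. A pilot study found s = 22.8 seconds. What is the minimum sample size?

For a mean, the margin of error is E = z·σ/√n, so n = (zσ/E)².
At 95% confidence, z = 1.960.
n = (1.960 × 22.8 / 9.33)² = 22.94
Round up: n = 23.

n = 23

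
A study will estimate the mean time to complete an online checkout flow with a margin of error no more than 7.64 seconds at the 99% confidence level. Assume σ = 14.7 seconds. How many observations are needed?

25

For a mean, the margin of error is E = z·σ/√n, so n = (zσ/E)².
At 99% confidence, z = 2.576.
n = (2.576 × 14.7 / 7.64)² = 24.57
Round up: n = 25.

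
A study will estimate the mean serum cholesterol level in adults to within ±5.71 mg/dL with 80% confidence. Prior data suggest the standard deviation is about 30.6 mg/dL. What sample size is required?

For a mean, the margin of error is E = z·σ/√n, so n = (zσ/E)².
At 80% confidence, z = 1.282.
n = (1.282 × 30.6 / 5.71)² = 47.20
Round up: n = 48.

n = 48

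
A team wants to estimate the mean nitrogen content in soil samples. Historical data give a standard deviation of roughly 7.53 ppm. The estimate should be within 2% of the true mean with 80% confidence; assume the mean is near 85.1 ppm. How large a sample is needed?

For a mean, the margin of error is E = z·σ/√n, so n = (zσ/E)².
At 80% confidence, z = 1.282.
E = 2% of 85.1 = 1.702 ppm.
n = (1.282 × 7.53 / 1.702)² = 32.17
Round up: n = 33.

33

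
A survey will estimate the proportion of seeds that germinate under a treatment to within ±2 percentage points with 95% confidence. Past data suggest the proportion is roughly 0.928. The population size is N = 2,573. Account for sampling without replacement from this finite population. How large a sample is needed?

514

For a proportion with margin E = 0.02 at 95% confidence, z = 1.960.
n = p̂(1−p̂)(z/E)² = 0.928 × 0.072 × (1.960/0.02)² = 641.70 — call this n₀.
Finite-population correction with N = 2,573: n = n₀ / (1 + (n₀−1)/N) = 641.70 / 1.249 = 513.77
Round up: n = 514.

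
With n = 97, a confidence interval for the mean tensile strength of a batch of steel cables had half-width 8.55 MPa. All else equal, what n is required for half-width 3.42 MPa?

Margin of error scales as 1/√n, so n₂ = n₁·(E₁/E₂)².
n₂ = 97 × (8.55/3.42)² = 97 × 6.25 = 606.25
Round up: n₂ = 607.

n = 607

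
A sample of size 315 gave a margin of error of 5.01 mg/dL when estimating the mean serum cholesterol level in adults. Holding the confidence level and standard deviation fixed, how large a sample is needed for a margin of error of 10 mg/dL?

80

Margin of error scales as 1/√n, so n₂ = n₁·(E₁/E₂)².
n₂ = 315 × (5.01/10)² = 315 × 0.251 = 79.06
Round up: n₂ = 80.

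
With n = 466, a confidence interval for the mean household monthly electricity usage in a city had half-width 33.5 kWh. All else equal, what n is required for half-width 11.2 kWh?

4170

Margin of error scales as 1/√n, so n₂ = n₁·(E₁/E₂)².
n₂ = 466 × (33.5/11.2)² = 466 × 8.947 = 4169.30
Round up: n₂ = 4170.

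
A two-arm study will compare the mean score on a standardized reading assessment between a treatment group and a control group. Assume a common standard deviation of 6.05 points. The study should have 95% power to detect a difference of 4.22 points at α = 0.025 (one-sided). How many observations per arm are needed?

54 per group

For two equal groups, n per group = 2·((z_α + z_β)·σ/δ)².
z_α = 1.960; z_β = 1.645 (power 95%).
n = 2 × (3.605 × 6.05 / 4.22)² = 2 × 26.71 = 53.42
Round up: n = 54 per group.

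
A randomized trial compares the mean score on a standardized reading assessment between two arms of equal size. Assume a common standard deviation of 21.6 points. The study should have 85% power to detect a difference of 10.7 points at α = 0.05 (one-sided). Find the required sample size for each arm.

For two equal groups, n per group = 2·((z_α + z_β)·σ/δ)².
z_α = 1.645; z_β = 1.036 (power 85%).
n = 2 × (2.681 × 21.6 / 10.7)² = 2 × 29.29 = 58.58
Round up: n = 59 per group.

59 per group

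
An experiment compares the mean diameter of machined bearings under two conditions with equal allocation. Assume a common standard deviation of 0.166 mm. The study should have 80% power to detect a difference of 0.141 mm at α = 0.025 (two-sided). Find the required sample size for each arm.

27 per group

For two equal groups, n per group = 2·((z_{α/2} + z_β)·σ/δ)².
z_{α/2} = 2.241; z_β = 0.842 (power 80%).
n = 2 × (3.083 × 0.166 / 0.141)² = 2 × 13.17 = 26.34
Round up: n = 27 per group.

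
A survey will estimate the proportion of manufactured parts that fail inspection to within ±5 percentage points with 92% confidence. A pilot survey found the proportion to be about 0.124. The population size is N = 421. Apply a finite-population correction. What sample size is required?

102

For a proportion with margin E = 0.05 at 92% confidence, z = 1.751.
n = p̂(1−p̂)(z/E)² = 0.124 × 0.876 × (1.751/0.05)² = 133.22 — call this n₀.
Finite-population correction with N = 421: n = n₀ / (1 + (n₀−1)/N) = 133.22 / 1.314 = 101.39
Round up: n = 102.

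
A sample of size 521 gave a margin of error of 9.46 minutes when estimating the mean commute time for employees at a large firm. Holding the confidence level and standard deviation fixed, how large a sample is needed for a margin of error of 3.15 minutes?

Margin of error scales as 1/√n, so n₂ = n₁·(E₁/E₂)².
n₂ = 521 × (9.46/3.15)² = 521 × 9.019 = 4698.90
Round up: n₂ = 4699.

n = 4699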